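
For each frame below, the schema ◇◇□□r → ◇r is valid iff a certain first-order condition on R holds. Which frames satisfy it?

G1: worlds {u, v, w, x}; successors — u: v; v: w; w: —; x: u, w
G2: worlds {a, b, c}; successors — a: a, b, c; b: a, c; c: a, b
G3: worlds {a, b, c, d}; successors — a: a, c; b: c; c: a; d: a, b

This is the axiom for a generalized confluence (Geach) condition; its first-order frame correspondent is ∀x ∀y (xR²y → ∃w (yR²w ∧ xRw)).
G1: fails — uR²w but no t with wR²t and uRt.
G2: condition met.
G3: condition met.
Valid on: G2, G3.

G2, G3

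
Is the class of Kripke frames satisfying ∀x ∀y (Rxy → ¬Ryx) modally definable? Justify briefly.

No

Modal frame validity is preserved under surjective bounded morphisms.
The 3-cycle (worlds a,b,c with a→b→c→a) is asymmetric. Mapping every world to a single reflexive point • is a surjective bounded morphism, and the reflexive point is not asymmetric (R•• but asymmetry requires ¬R••).
Hence asymmetry is not modally definable.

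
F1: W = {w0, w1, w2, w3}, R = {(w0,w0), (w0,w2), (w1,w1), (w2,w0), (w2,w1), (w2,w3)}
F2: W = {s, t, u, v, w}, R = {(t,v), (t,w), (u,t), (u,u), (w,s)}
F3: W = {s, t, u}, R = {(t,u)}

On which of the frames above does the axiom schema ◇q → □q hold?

The schema corresponds to partial functionality: ∀x ∀y ∀z (Rxy ∧ Rxz → y = z).
F1: fails — w0 sees both w0 and w2.
F2: fails — t sees both v and w.
F3: condition met.

F3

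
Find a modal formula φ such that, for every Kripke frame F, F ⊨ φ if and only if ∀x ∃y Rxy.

This is seriality; the standard corresponding axiom is D: □ψ → ◇ψ.
Suppose □ψ→◇ψ is valid. At any x set V(ψ)=W. Then □ψ at x, so ◇ψ at x, so x has a successor.

□ψ → ◇ψ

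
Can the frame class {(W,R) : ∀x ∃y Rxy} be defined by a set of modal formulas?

This is a Sahlqvist condition; the D axiom □q → ◇q defines it.
Suppose □q→◇q is valid. At any x set V(q)=W. Then □q at x, so ◇q at x, so x has a successor.

Yes, by □q → ◇q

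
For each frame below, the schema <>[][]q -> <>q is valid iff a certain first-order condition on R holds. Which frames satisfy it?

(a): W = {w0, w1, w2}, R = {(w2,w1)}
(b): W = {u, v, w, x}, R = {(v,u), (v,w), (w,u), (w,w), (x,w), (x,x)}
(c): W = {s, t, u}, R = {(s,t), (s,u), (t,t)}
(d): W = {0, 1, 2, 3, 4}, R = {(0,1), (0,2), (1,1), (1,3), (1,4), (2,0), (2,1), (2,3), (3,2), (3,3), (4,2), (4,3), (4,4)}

(d)

Frame correspondent (Sahlqvist): forall x forall y (xRy -> exists w (y R^2 w & xRw)) — i.e. a generalized confluence (Geach) condition.
(a): fails — w2Rw1 but no w with w1R²w and w2Rw.
(b): fails — vRu but no t with uR²t and vRt.
(c): fails — sRu but no w with uR²w and sRw.
(d): ✓.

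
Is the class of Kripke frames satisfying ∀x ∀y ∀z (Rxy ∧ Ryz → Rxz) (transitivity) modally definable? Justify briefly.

Yes, by □p → □□p

Yes: it is transitivity, defined by the 4 schema □p → □□p.
Suppose □p→□□p is valid. Take Rxy, Ryz and set V(p)={w : Rxw}. Then □p at x, so □□p at x, so □p at y, so p at z, i.e. Rxz.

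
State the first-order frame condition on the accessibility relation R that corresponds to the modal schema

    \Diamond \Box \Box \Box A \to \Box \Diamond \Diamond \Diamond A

\forall x \forall y \forall z ((xRy \wedge xRz) \to \exists w (y R^3 w \wedge z R^3 w))

This is a Sahlqvist (Geach-type) schema ◇^1□^3A → □^1◇^3A.
Minimal-valuation argument: fix x; take any y with xR^1y and any z with xR^1z. Set V(A) to the set of worlds R-reachable from y in exactly 3 steps. Then □^3A holds at y, so the antecedent holds at x; validity forces ◇^3A at z, giving a w with zR^3w and yR^3w.
First-order correspondent: \forall x \forall y \forall z ((xRy \wedge xRz) \to \exists w (y R^3 w \wedge z R^3 w)).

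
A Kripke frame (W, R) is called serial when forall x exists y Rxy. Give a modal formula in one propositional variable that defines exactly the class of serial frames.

□q → ◇q

The condition is seriality. The D schema □q → ◇q defines it.
Suppose □q→◇q is valid. At any x set V(q)=W. Then □q at x, so ◇q at x, so x has a successor.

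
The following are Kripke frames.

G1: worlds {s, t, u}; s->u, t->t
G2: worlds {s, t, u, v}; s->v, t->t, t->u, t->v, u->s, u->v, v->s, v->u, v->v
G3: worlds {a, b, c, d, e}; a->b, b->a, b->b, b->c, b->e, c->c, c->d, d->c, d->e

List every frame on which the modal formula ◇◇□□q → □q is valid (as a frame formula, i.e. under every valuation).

G1

This is the axiom for a generalized confluence (Geach) condition; its first-order frame correspondent is ∀x ∀y ∀z ((xR²y ∧ xRz) → ∃w (yR²w ∧ z = w)).
G1: satisfies the condition.
G2: fails — tR²s, tRt but no w with sR²w and t=w.
G3: fails — aR²c, aRb but no w with cR²w and b=w.
Valid on: G1.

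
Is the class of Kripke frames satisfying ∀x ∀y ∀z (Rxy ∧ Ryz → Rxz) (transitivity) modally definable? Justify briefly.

Yes — defined by □q → □□q

The condition is transitivity. A defining modal formula is □q → □□q.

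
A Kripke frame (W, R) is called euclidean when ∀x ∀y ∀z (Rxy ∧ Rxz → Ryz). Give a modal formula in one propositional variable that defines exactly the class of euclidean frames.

This is the Euclidean property; the standard corresponding axiom is 5: ◇s → □◇s.
Suppose ◇s→□◇s is valid. Take Rxy, Rxz and set V(s)={y}. Then ◇s at x, so □◇s at x, so ◇s at z, so some w with Rzw has s; w=y, i.e. Rzy. By symmetry of the argument, Ryz.

◇s → □◇s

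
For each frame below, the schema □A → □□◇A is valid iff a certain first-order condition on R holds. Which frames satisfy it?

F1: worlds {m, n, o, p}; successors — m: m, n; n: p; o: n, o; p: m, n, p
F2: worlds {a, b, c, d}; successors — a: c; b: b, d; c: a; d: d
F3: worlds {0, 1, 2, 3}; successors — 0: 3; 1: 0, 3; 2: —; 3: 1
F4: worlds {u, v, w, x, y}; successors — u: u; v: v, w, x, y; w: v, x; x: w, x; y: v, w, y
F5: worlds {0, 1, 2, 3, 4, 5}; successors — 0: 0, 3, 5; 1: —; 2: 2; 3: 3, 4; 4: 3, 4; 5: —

F2, F4

Frame correspondent (Sahlqvist): ∀x ∀z (xR²z → ∃w (xRw ∧ zRw)) — i.e. a generalized confluence (Geach) condition.
F1: fails — mR²n but no w with mRw and nRw.
F2: satisfies the condition.
F3: fails — 1R²3 but no w with 1Rw and 3Rw.
F4: satisfies the condition.
F5: fails — 0R²5 but no w with 0Rw and 5Rw.
Valid on: F2, F4.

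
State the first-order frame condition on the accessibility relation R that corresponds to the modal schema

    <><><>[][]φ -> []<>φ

forall x forall y forall z ((x R^3 y & xRz) -> exists w (y R^2 w & zRw))

This is a Sahlqvist (Geach-type) schema ◇^3□^2φ → □^1◇^1φ.
First-order correspondent: forall x forall y forall z ((x R^3 y & xRz) -> exists w (y R^2 w & zRw)).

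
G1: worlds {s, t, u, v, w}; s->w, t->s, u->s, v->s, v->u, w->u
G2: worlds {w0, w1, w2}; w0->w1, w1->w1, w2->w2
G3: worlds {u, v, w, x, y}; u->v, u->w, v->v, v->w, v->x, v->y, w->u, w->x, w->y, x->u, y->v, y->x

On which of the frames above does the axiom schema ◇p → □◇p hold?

This is the axiom for the Euclidean property; its first-order frame correspondent is ∀x ∀y ∀z (Rxy ∧ Rxz → Ryz).
G1: fails — Rsw and Rsw but not Rww.
G2: condition met.
G3: fails — Ruw and Ruv but not Rwv.
Valid on: G2.

G2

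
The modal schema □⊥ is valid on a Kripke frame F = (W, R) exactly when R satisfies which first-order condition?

This is the Ver axiom.
Its frame correspondent is emptiness of R — ∀x ∀y ¬Rxy.

Emptiness of R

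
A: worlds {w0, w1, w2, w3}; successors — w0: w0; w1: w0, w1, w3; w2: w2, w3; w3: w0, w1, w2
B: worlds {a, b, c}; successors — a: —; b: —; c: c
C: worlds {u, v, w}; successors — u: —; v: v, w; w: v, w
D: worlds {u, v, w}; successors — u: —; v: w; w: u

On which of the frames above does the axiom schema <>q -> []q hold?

B, D

Frame correspondent (Sahlqvist): forall x forall y forall z (Rxy & Rxz -> y = z) — i.e. partial functionality.
A: fails — w1 sees both w0 and w1.
B: ✓.
C: fails — v sees both v and w.
D: ✓.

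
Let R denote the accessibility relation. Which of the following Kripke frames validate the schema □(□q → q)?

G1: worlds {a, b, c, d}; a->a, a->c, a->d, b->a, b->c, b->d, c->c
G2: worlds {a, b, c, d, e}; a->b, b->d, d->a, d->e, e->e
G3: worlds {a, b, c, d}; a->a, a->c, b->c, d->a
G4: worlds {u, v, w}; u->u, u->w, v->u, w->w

The schema corresponds to shift-reflexivity: ∀x ∀y (Rxy → Ryy).
G1: fails — Rad but not Rdd.
G2: fails — Rab but not Rbb.
G3: fails — Rac but not Rcc.
G4: condition met.
Valid on: G4.

G4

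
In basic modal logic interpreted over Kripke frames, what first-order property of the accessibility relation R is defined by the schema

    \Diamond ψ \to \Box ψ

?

Suppose ◇ψ→□ψ is valid. Take Rxy, Rxz and set V(ψ)={y}. Then ◇ψ at x, so □ψ at x, so ψ at z, i.e. z=y.

Partial functionality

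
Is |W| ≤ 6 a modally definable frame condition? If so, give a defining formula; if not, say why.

Modal frame validity is preserved under disjoint unions.
Any modal formula valid on each of 7 disjoint one-world frames is valid on their disjoint union (validity is preserved under disjoint unions). Each one-world frame has |W|=1≤6, but the union has |W|=7.
So the class is not modally definable.

No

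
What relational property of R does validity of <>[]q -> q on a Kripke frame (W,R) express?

Symmetry

This is frame-equivalent to q → □◇q (substitute ¬q for q and contrapose).
Suppose q→□◇q is valid. Take Rxy and set V(q)={x}. Then q at x, so □◇q at x, so ◇q at y, so some z with Ryz has q; z=x, i.e. Ryx.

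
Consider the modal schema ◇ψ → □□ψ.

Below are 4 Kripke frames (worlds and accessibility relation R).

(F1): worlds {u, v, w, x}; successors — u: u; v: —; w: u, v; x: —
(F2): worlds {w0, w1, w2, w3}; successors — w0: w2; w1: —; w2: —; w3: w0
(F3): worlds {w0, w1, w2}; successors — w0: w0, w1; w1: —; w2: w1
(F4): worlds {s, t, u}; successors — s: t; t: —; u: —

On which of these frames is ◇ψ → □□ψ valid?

The schema corresponds to a generalized confluence (Geach) condition: ∀x ∀y ∀z ((xRy ∧ xR²z) → ∃w (y = w ∧ z = w)).
(F1): fails — wRv, wR²u but v ≠ u.
(F2): fails — w3Rw0, w3R²w2 but w0 ≠ w2.
(F3): fails — w0Rw0, w0R²w1 but w0 ≠ w1.
(F4): ✓.

(F4)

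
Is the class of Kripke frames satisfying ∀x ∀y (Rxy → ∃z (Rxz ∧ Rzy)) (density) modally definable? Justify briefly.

The condition is density. A defining modal formula is □□q → □q.

Definable; □□q → □q defines it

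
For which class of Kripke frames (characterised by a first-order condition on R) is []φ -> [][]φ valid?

transitivity

Suppose □φ→□□φ is valid. Take Rxy, Ryz and set V(φ)={w : Rxw}. Then □φ at x, so □□φ at x, so □φ at y, so φ at z, i.e. Rxz.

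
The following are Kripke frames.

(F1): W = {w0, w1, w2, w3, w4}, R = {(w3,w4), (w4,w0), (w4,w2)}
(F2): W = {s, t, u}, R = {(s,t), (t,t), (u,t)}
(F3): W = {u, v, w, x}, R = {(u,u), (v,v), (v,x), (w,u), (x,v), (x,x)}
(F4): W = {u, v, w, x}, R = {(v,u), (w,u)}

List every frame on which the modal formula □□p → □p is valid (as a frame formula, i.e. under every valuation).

The schema corresponds to density: ∀x ∀y (Rxy → ∃z (Rxz ∧ Rzy)).
(F1): fails — Rw4w0 but no z with Rw4z and Rzw0.
(F2): condition met.
(F3): condition met.
(F4): fails — Rvu but no z with Rvz and Rzu.
Valid on: (F2), (F3).

(F2), (F3)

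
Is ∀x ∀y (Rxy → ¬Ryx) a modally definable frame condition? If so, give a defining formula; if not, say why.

Any modally definable frame class is closed under surjective bounded morphisms.
The 5-cycle (worlds w0,w1,w2,w3,w4 with w0→w1→w2→w3→w4→w0) is asymmetric. Mapping every world to a single reflexive point • is a surjective bounded morphism, and the reflexive point is not asymmetric (R•• but asymmetry requires ¬R••).
So no modal formula (or set of formulas) defines exactly the asymmetric frames.

No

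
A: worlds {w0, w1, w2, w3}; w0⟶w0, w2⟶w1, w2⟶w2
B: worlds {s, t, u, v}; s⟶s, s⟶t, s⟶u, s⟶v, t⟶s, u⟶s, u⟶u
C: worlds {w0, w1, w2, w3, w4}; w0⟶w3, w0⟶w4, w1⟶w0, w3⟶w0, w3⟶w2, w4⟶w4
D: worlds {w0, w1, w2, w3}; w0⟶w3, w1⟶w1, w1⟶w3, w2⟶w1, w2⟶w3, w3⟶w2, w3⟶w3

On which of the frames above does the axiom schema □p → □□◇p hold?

The schema corresponds to a generalized confluence (Geach) condition: ∀x ∀z (xR²z → ∃w (xRw ∧ zRw)).
A: fails — w2R²w1 but no w with w2Rw and w1Rw.
B: fails — sR²v but no w with sRw and vRw.
C: fails — w0R²w2 but no w with w0Rw and w2Rw.
D: condition met.
Valid on: D.

D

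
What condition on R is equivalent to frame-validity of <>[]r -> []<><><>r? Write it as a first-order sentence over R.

forall x forall y forall z ((xRy & xRz) -> exists w (yRw & z R^3 w))

This is a Sahlqvist (Geach-type) schema ◇^1□^1r → □^1◇^3r.
Minimal-valuation argument: fix x; take any y with xR^1y and any z with xR^1z. Set V(r) to the set of worlds R-reachable from y in exactly 1 step. Then □^1r holds at y, so the antecedent holds at x; validity forces ◇^3r at z, giving a w with zR^3w and yR^1w.
First-order correspondent: forall x forall y forall z ((xRy & xRz) -> exists w (yRw & z R^3 w)).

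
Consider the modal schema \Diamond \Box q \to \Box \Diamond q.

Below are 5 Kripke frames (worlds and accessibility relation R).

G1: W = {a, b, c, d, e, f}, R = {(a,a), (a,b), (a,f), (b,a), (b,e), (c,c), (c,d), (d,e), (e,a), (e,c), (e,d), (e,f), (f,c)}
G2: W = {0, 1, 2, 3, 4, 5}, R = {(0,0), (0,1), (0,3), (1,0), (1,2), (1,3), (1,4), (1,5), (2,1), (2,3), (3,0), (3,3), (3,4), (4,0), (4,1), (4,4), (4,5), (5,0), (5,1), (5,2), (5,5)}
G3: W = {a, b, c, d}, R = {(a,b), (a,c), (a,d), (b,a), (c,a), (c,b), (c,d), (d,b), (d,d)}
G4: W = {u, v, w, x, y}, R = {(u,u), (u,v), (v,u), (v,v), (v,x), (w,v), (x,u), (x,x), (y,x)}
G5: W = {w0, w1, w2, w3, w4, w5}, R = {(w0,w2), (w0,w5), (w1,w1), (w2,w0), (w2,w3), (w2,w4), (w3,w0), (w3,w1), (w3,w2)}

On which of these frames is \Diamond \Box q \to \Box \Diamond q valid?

G2, G4

This is the axiom for convergence; its first-order frame correspondent is \forall x \forall y \forall z (Rxy \wedge Rxz \to \exists w (Ryw \wedge Rzw)).
G1: fails — Rab and Raf but b and f have no common successor.
G2: satisfies the condition.
G3: fails — Rab and Rad but b and d have no common successor.
G4: satisfies the condition.
G5: fails — Rw0w5 and Rw0w5 but w5 and w5 have no common successor.
Valid on: G2, G4.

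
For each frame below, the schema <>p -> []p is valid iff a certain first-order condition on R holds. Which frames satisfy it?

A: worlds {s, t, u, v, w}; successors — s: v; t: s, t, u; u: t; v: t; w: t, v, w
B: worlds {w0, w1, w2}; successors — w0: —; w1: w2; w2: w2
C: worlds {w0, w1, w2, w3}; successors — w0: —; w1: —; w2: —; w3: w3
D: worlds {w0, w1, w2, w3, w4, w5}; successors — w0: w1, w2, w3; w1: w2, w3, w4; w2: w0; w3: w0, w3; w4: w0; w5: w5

The schema corresponds to partial functionality: forall x forall y forall z (Rxy & Rxz -> y = z).
A: fails — t sees both s and t.
B: ✓.
C: ✓.
D: fails — w0 sees both w1 and w2.

B, C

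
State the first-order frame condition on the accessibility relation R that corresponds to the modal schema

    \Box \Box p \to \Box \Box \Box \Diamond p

This is a Sahlqvist (Geach-type) schema ◇^0□^2p → □^3◇^1p.
First-order correspondent: \forall x \forall z (x R^3 z \to \exists w (x R^2 w \wedge zRw)).

\forall x \forall z (x R^3 z \to \exists w (x R^2 w \wedge zRw))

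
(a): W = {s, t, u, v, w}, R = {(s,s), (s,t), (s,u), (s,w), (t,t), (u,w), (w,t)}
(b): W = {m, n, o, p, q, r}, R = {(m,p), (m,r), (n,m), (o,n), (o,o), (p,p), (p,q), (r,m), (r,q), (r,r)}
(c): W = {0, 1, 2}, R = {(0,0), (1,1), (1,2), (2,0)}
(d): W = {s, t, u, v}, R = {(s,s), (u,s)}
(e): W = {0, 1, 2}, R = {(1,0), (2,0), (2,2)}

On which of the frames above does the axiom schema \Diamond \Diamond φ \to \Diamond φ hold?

This is the axiom for transitivity; its first-order frame correspondent is \forall x \forall y \forall z (Rxy \wedge Ryz \to Rxz).
(a): fails — Ruw and Rwt but not Rut.
(b): fails — Ron and Rnm but not Rom.
(c): fails — R12 and R20 but not R10.
(d): holds.
(e): holds.

(d), (e)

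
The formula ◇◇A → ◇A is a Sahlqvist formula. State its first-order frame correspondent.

transitivity: ∀x ∀y ∀z (Rxy ∧ Ryz → Rxz)

This is frame-equivalent to □A → □□A (substitute ¬A for A and contrapose).
Suppose □A→□□A is valid. Take Rxy, Ryz and set V(A)={w : Rxw}. Then □A at x, so □□A at x, so □A at y, so A at z, i.e. Rxz.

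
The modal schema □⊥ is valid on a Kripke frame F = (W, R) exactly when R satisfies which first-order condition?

emptiness of R

□⊥ is valid iff no world has any successor (otherwise □⊥ fails at any world with one).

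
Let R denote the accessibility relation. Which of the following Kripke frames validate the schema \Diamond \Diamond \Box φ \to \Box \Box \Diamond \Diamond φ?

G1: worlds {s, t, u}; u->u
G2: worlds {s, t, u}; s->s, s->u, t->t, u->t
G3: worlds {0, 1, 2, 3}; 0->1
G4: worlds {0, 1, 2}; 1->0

The schema corresponds to a generalized confluence (Geach) condition: \forall x \forall y \forall z ((x R^2 y \wedge x R^2 z) \to \exists w (yRw \wedge z R^2 w)).
G1: ✓.
G2: fails — sR²s, sR²t but no w with sRw and tR²w.
G3: ✓.
G4: ✓.
Valid on: G1, G3, G4.

G1, G3, G4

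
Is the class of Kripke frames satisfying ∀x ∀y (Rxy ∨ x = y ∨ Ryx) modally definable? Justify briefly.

Not definable by any modal formula

Modal frame validity is preserved under disjoint unions.
Take 3 disjoint single-world reflexive frames: each is trivially connected, but their disjoint union has 3 worlds with no edge between distinct components, so it is not connected.
So the class is not modally definable.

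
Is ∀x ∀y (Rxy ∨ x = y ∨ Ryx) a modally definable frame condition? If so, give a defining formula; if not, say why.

Not definable by any modal formula

Modal frame validity is preserved under disjoint unions.
Take 2 disjoint single-world reflexive frames: each is trivially connected, but their disjoint union has 2 worlds with no edge between distinct components, so it is not connected.
So no modal formula (or set of formulas) defines exactly the connected frames.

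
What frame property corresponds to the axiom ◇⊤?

seriality: ∀x ∃y Rxy

This schema is equivalent to the D axiom □r → ◇r.
Its frame correspondent is seriality — ∀x ∃y Rxy.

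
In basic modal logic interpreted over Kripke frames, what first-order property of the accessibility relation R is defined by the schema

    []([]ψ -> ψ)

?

shift-reflexivity: forall x forall y (Rxy -> Ryy)

This schema is the T□ axiom.
Its frame correspondent is shift-reflexivity — forall x forall y (Rxy -> Ryy).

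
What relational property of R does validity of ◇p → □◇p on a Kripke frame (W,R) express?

the Euclidean property

Suppose ◇p→□◇p is valid. Take Rxy, Rxz and set V(p)={y}. Then ◇p at x, so □◇p at x, so ◇p at z, so some w with Rzw has p; w=y, i.e. Rzy. By symmetry of the argument, Ryz.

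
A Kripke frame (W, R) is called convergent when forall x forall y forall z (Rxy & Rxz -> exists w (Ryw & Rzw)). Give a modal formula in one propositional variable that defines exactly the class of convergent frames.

The condition is convergence. The .2 schema ◇□ψ → □◇ψ defines it.
Suppose ◇□ψ→□◇ψ is valid. Take Rxy, Rxz and set V(ψ)={w : Ryw}. Then □ψ at y so ◇□ψ at x, so □◇ψ at x, so ◇ψ at z, giving w with Rzw and Ryw.

◇□ψ → □◇ψ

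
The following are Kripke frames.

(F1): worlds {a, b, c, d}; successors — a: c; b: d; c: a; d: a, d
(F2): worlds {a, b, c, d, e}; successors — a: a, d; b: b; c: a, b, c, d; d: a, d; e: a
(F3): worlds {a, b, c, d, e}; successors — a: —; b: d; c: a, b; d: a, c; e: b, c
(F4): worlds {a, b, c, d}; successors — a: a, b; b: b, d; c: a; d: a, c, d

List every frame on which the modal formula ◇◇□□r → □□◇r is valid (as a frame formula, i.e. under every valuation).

The schema corresponds to a generalized confluence (Geach) condition: ∀x ∀y ∀z ((xR²y ∧ xR²z) → ∃w (yR²w ∧ zRw)).
(F1): fails — aR²a, aR²a but no w with aR²w and aRw.
(F2): fails — cR²a, cR²b but no w with aR²w and bRw.
(F3): fails — bR²a, bR²a but no w with aR²w and aRw.
(F4): condition met.

(F4)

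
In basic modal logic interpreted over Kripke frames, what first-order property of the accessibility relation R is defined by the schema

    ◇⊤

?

This schema is equivalent to the D axiom □ψ → ◇ψ.
It corresponds to seriality: ∀x ∃y Rxy.

Seriality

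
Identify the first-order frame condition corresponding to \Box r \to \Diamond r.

Seriality

This is the D axiom.
Its frame correspondent is seriality — \forall x \exists y Rxy.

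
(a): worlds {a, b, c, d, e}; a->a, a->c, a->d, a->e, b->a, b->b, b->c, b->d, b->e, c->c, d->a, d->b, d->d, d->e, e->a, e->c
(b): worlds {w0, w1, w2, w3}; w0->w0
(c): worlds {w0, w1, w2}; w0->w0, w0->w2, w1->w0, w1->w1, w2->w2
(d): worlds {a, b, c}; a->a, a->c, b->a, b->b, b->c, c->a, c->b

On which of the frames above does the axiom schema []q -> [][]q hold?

(b)

The schema corresponds to transitivity: forall x forall y forall z (Rxy & Ryz -> Rxz).
(a): fails — Rde and Rec but not Rdc.
(b): satisfies the condition.
(c): fails — Rw1w0 and Rw0w2 but not Rw1w2.
(d): fails — Rcb and Rbc but not Rcc.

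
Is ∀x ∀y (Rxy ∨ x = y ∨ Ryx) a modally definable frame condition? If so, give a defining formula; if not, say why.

Not modally definable

If a class were modally definable it would be closed under disjoint unions (Goldblatt–Thomason).
Take 3 disjoint single-world reflexive frames: each is trivially connected, but their disjoint union has 3 worlds with no edge between distinct components, so it is not connected.
So no modal formula (or set of formulas) defines exactly the connected frames.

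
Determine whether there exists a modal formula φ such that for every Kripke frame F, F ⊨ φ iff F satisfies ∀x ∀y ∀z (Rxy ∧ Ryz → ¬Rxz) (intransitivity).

No — not modally definable

Modal frame validity is preserved under surjective bounded morphisms.
The 7-cycle (worlds 0,1,2,3,4,5,6 with 0→1→2→3→4→5→6→0) is intransitive. Mapping every world to a single reflexive point • is a surjective bounded morphism; the reflexive point is not intransitive (R••∧R•• but R••).
Hence intransitivity is not modally definable.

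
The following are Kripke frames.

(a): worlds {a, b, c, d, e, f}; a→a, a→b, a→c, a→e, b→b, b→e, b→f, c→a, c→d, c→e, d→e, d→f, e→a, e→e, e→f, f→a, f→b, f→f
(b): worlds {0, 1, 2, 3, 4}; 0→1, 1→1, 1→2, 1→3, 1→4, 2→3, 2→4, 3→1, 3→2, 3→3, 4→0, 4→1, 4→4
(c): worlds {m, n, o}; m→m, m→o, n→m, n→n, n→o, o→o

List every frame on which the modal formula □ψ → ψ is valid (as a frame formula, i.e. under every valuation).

This is the axiom for reflexivity; its first-order frame correspondent is ∀x Rxx.
(a): fails — world c does not see itself.
(b): fails — world 0 does not see itself.
(c): holds.

(c)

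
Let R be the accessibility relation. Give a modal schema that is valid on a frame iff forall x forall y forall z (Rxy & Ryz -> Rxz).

□q → □□q

The condition is transitivity. The 4 schema □q → □□q defines it.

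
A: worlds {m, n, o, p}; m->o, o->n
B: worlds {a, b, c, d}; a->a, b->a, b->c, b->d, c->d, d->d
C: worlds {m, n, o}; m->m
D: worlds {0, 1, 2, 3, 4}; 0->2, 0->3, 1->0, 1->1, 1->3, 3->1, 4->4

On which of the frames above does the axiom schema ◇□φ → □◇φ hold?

The schema corresponds to convergence: ∀x ∀y ∀z (Rxy ∧ Rxz → ∃w (Ryw ∧ Rzw)).
A: fails — Ron and Ron but n and n have no common successor.
B: fails — Rbc and Rba but c and a have no common successor.
C: holds.
D: fails — R02 and R02 but 2 and 2 have no common successor.

C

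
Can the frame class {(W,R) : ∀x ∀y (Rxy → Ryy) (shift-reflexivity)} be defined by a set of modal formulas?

Definable; □(□q → q) defines it

The condition is shift-reflexivity. A defining modal formula is □(□q → q).
Suppose □(□q→q) is valid. Take Rxy and set V(q)={w : Ryw}. Then at y, □q holds; since □(□q→q) at x, □q→q at y, so q at y, i.e. Ryy.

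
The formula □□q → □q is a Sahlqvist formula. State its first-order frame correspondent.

Density

Suppose □□q→□q is valid. Take Rxy and set V(q)={w : xR²w}. Then □□q at x, so □q at x, so q at y, i.e. ∃z(Rxz∧Rzy).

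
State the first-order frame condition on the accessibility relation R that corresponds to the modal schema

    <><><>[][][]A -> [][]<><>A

forall x forall y forall z ((x R^3 y & x R^2 z) -> exists w (y R^3 w & z R^2 w))

This is a Sahlqvist (Geach-type) schema ◇^3□^3A → □^2◇^2A.
First-order correspondent: forall x forall y forall z ((x R^3 y & x R^2 z) -> exists w (y R^3 w & z R^2 w)).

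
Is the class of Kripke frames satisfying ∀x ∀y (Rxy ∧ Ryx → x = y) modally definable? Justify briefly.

Not definable by any modal formula

Any modally definable frame class is closed under surjective bounded morphisms.
The 8-cycle (worlds w0,w1,w2,w3,w4,w5,w6,w7 with w0→w1→w2→w3→w4→w5→w6→w7→w0) is antisymmetric. Sending even-indexed worlds to • and odd-indexed worlds to ∘ is a surjective bounded morphism onto the two-world frame with •↔∘, which is not antisymmetric.
So the class is not modally definable.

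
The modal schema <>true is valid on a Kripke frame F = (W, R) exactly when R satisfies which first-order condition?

◇⊤ holds at w iff w has a successor, so frame-validity of ◇⊤ is exactly seriality. Equivalently via □φ → ◇φ:
Suppose □φ→◇φ is valid. At any x set V(φ)=W. Then □φ at x, so ◇φ at x, so x has a successor.

seriality: forall x exists y Rxy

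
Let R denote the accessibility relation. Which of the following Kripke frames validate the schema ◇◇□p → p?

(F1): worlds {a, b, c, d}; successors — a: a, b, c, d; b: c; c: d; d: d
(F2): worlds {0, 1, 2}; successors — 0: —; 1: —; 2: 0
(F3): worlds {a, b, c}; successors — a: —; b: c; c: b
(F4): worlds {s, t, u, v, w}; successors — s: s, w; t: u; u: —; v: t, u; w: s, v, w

(F2)

Frame correspondent (Sahlqvist): ∀x ∀y (xR²y → ∃w (yRw ∧ x = w)) — i.e. a generalized confluence (Geach) condition.
(F1): fails — aR²b but no w with bRw and a=w.
(F2): holds.
(F3): fails — bR²b but no w with bRw and b=w.
(F4): fails — sR²v but no w* with vRw* and s=w*.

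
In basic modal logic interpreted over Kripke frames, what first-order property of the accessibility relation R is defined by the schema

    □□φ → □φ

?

Suppose □□φ→□φ is valid. Take Rxy and set V(φ)={w : xR²w}. Then □□φ at x, so □φ at x, so φ at y, i.e. ∃z(Rxz∧Rzy).
Conversely, on a frame with density the schema holds at every world under every valuation.
Frame condition: ∀x ∀y (Rxy → ∃z (Rxz ∧ Rzy)).

density: ∀x ∀y (Rxy → ∃z (Rxz ∧ Rzy))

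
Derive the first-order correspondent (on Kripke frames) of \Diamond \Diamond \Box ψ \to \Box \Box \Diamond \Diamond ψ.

This is a Sahlqvist (Geach-type) schema ◇^2□^1ψ → □^2◇^2ψ.
Minimal-valuation argument: fix x; take any y with xR^2y and any z with xR^2z. Set V(ψ) to the set of worlds R-reachable from y in exactly 1 step. Then □^1ψ holds at y, so the antecedent holds at x; validity forces ◇^2ψ at z, giving a w with zR^2w and yR^1w.
First-order correspondent: \forall x \forall y \forall z ((x R^2 y \wedge x R^2 z) \to \exists w (yRw \wedge z R^2 w)).

\forall x \forall y \forall z ((x R^2 y \wedge x R^2 z) \to \exists w (yRw \wedge z R^2 w))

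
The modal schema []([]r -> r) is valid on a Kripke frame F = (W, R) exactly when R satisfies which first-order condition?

Suppose □(□r→r) is valid. Take Rxy and set V(r)={w : Ryw}. Then at y, □r holds; since □(□r→r) at x, □r→r at y, so r at y, i.e. Ryy.
Conversely, on a frame with shift-reflexivity the schema holds at every world under every valuation.
So the correspondent is shift-reflexivity.

Shift-reflexivity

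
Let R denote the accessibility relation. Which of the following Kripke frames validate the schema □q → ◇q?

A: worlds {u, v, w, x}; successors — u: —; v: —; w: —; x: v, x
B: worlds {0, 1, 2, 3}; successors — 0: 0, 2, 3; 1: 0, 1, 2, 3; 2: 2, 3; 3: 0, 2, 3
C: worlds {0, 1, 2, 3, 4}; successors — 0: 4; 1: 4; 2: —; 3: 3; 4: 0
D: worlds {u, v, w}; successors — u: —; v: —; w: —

Frame correspondent (Sahlqvist): ∀x ∃y Rxy — i.e. seriality.
A: fails — world u has no successor.
B: condition met.
C: fails — world 2 has no successor.
D: fails — world u has no successor.

B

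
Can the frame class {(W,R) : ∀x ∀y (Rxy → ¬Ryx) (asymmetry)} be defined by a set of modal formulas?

If a class were modally definable it would be closed under surjective bounded morphisms (Goldblatt–Thomason).
The 5-cycle (worlds w0,w1,w2,w3,w4 with w0→w1→w2→w3→w4→w0) is asymmetric. Mapping every world to a single reflexive point • is a surjective bounded morphism, and the reflexive point is not asymmetric (R•• but asymmetry requires ¬R••).
Hence asymmetry is not modally definable.

Not definable by any modal formula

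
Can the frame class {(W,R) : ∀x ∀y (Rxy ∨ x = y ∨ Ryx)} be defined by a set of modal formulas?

Not modally definable

If a class were modally definable it would be closed under disjoint unions (Goldblatt–Thomason).
Take 4 disjoint single-world reflexive frames: each is trivially connected, but their disjoint union has 4 worlds with no edge between distinct components, so it is not connected.
So no modal formula (or set of formulas) defines exactly the connected frames.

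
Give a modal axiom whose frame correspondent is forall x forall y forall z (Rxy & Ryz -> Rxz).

The condition is transitivity. The 4 schema □ψ → □□ψ defines it.
Suppose □ψ→□□ψ is valid. Take Rxy, Ryz and set V(ψ)={w : Rxw}. Then □ψ at x, so □□ψ at x, so □ψ at y, so ψ at z, i.e. Rxz.

□ψ → □□ψ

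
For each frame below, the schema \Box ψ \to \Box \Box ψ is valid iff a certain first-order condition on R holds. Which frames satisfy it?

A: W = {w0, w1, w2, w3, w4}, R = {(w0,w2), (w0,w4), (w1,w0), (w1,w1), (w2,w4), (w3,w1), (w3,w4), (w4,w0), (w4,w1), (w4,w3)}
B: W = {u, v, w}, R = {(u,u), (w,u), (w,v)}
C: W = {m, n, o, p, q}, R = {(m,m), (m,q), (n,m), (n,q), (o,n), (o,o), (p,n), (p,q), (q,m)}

Frame correspondent (Sahlqvist): \forall x \forall y \forall z (Rxy \wedge Ryz \to Rxz) — i.e. transitivity.
A: fails — Rw1w0 and Rw0w4 but not Rw1w4.
B: ✓.
C: fails — Ron and Rnq but not Roq.
Valid on: B.

B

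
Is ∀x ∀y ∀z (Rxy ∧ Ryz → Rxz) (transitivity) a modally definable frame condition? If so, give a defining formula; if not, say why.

Yes, by □p → □□p

The condition is transitivity. A defining modal formula is □p → □□p.
Suppose □p→□□p is valid. Take Rxy, Ryz and set V(p)={w : Rxw}. Then □p at x, so □□p at x, so □p at y, so p at z, i.e. Rxz.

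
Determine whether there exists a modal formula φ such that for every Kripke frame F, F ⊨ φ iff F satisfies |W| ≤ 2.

No

Any modally definable frame class is closed under disjoint unions.
Any modal formula valid on each of 3 disjoint one-world frames is valid on their disjoint union (validity is preserved under disjoint unions). Each one-world frame has |W|=1≤2, but the union has |W|=3.
Hence having at most 2 worlds is not modally definable.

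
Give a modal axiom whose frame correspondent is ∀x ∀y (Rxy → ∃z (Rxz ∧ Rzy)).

□□q → □q

A defining formula is □□q → □q (the C4 axiom).
Suppose □□q→□q is valid. Take Rxy and set V(q)={w : xR²w}. Then □□q at x, so □q at x, so q at y, i.e. ∃z(Rxz∧Rzy).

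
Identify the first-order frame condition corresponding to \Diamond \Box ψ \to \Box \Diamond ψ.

Suppose ◇□ψ→□◇ψ is valid. Take Rxy, Rxz and set V(ψ)={w : Ryw}. Then □ψ at y so ◇□ψ at x, so □◇ψ at x, so ◇ψ at z, giving w with Rzw and Ryw.
Conversely, any frame satisfying \forall x \forall y \forall z (Rxy \wedge Rxz \to \exists w (Ryw \wedge Rzw)) validates the schema.
So the correspondent is convergence.

convergence: \forall x \forall y \forall z (Rxy \wedge Rxz \to \exists w (Ryw \wedge Rzw))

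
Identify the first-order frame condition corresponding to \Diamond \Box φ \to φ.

Symmetry

This is a form of the B axiom.
It corresponds to symmetry: \forall x \forall y (Rxy \to Ryx).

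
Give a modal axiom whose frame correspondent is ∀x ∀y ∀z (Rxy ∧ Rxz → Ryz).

◇ψ → □◇ψ

This is the Euclidean property; the standard corresponding axiom is 5: ◇ψ → □◇ψ.
Suppose ◇ψ→□◇ψ is valid. Take Rxy, Rxz and set V(ψ)={y}. Then ◇ψ at x, so □◇ψ at x, so ◇ψ at z, so some w with Rzw has ψ; w=y, i.e. Rzy. By symmetry of the argument, Ryz.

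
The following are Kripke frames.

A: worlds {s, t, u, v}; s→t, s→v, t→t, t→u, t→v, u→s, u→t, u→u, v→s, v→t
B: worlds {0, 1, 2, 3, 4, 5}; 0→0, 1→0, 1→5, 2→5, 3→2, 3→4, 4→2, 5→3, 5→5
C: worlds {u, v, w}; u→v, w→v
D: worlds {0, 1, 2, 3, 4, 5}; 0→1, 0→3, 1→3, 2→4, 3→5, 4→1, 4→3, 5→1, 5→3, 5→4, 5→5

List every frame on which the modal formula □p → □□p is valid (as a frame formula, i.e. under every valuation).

Frame correspondent (Sahlqvist): ∀x ∀y ∀z (Rxy ∧ Ryz → Rxz) — i.e. transitivity.
A: fails — Rtv and Rvs but not Rts.
B: fails — R32 and R25 but not R35.
C: condition met.
D: fails — R43 and R35 but not R45.

C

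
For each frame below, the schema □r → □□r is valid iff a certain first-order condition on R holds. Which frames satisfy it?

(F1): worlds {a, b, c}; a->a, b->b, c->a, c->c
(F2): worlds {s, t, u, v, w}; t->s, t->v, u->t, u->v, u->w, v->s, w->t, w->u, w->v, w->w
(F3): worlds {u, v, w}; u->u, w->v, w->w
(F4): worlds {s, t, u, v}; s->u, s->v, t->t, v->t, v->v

(F1), (F3)

Frame correspondent (Sahlqvist): ∀x ∀y ∀z (Rxy ∧ Ryz → Rxz) — i.e. transitivity.
(F1): ✓.
(F2): fails — Ruv and Rvs but not Rus.
(F3): ✓.
(F4): fails — Rsv and Rvt but not Rst.
Valid on: (F1), (F3).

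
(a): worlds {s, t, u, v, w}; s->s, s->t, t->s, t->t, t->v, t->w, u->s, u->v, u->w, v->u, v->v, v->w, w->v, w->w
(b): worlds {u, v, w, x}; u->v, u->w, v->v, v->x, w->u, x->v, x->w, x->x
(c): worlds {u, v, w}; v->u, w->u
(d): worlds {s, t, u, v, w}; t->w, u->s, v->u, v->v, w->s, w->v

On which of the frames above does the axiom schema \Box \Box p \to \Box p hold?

(a)

Frame correspondent (Sahlqvist): \forall x \forall y (Rxy \to \exists z (Rxz \wedge Rzy)) — i.e. density.
(a): satisfies the condition.
(b): fails — Rwu but no z with Rwz and Rzu.
(c): fails — Rvu but no z with Rvz and Rzu.
(d): fails — Rus but no z with Ruz and Rzs.
Valid on: (a).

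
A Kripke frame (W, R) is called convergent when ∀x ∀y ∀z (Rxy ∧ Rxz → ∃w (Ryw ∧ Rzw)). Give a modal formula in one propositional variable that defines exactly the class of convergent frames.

◇□p → □◇p

A defining formula is ◇□p → □◇p (the .2 axiom).
Suppose ◇□p→□◇p is valid. Take Rxy, Rxz and set V(p)={w : Ryw}. Then □p at y so ◇□p at x, so □◇p at x, so ◇p at z, giving w with Rzw and Ryw.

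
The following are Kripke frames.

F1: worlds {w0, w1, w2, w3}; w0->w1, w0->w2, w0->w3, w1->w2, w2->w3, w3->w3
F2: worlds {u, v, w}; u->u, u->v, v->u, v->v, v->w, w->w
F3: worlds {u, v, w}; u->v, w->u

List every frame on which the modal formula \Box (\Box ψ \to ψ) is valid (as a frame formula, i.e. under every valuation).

F2

Frame correspondent (Sahlqvist): \forall x \forall y (Rxy \to Ryy) — i.e. shift-reflexivity.
F1: fails — Rw1w2 but not Rw2w2.
F2: satisfies the condition.
F3: fails — Ruv but not Rvv.
Valid on: F2.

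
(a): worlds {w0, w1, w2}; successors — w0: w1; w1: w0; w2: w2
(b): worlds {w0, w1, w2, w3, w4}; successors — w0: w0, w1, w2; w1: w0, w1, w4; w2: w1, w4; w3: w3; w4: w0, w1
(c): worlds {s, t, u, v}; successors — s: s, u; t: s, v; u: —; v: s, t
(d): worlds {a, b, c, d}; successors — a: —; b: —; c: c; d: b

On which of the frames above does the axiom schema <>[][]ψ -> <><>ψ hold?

This is the axiom for a generalized confluence (Geach) condition; its first-order frame correspondent is forall x forall y (xRy -> exists w (y R^2 w & x R^2 w)).
(a): fails — w0Rw1 but no w with w1R²w and w0R²w.
(b): satisfies the condition.
(c): fails — sRu but no w with uR²w and sR²w.
(d): fails — dRb but no w with bR²w and dR²w.
Valid on: (b).

(b)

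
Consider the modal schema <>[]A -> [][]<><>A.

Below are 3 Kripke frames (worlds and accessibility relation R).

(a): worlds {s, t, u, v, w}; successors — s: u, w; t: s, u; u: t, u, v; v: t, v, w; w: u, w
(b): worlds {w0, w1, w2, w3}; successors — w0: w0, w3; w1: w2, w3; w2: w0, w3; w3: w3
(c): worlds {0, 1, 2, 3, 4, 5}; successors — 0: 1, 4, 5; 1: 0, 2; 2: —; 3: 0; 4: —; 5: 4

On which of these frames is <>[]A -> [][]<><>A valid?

(a), (b)

Frame correspondent (Sahlqvist): forall x forall y forall z ((xRy & x R^2 z) -> exists w (yRw & z R^2 w)) — i.e. a generalized confluence (Geach) condition.
(a): holds.
(b): holds.
(c): fails — 0R1, 0R²2 but no w with 1Rw and 2R²w.
Valid on: (a), (b).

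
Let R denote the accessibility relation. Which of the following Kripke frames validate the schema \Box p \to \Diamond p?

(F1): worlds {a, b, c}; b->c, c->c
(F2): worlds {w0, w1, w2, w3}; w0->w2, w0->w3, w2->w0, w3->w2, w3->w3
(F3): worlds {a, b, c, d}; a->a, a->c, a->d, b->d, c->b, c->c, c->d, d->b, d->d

The schema corresponds to seriality: \forall x \exists y Rxy.
(F1): fails — world a has no successor.
(F2): fails — world w1 has no successor.
(F3): satisfies the condition.
Valid on: (F3).

(F3)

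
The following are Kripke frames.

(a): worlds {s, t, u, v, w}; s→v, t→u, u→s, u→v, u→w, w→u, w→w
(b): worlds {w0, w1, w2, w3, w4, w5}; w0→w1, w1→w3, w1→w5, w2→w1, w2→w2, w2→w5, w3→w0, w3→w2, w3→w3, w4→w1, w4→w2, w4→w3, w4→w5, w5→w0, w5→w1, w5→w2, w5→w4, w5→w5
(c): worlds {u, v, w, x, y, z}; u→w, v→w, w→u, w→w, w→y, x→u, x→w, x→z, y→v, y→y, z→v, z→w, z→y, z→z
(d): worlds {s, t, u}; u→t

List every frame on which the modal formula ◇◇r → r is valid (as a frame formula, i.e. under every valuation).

This is the axiom for a generalized confluence (Geach) condition; its first-order frame correspondent is ∀x ∀y (xR²y → ∃w (y = w ∧ x = w)).
(a): fails — tR²s but s ≠ t.
(b): fails — w0R²w3 but w3 ≠ w0.
(c): fails — uR²w but w ≠ u.
(d): holds.

(d)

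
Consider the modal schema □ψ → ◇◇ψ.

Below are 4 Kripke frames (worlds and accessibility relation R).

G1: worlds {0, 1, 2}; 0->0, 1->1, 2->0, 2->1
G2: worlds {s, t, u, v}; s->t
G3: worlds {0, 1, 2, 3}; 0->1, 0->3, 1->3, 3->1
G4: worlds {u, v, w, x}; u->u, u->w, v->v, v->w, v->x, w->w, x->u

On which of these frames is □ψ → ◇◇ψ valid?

G1, G4

This is the axiom for a generalized confluence (Geach) condition; its first-order frame correspondent is ∀x ∃w (xRw ∧ xR²w).
G1: satisfies the condition.
G2: fails — at s but no w with sRw and sR²w.
G3: fails — at 1 but no w with 1Rw and 1R²w.
G4: satisfies the condition.
Valid on: G1, G4.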